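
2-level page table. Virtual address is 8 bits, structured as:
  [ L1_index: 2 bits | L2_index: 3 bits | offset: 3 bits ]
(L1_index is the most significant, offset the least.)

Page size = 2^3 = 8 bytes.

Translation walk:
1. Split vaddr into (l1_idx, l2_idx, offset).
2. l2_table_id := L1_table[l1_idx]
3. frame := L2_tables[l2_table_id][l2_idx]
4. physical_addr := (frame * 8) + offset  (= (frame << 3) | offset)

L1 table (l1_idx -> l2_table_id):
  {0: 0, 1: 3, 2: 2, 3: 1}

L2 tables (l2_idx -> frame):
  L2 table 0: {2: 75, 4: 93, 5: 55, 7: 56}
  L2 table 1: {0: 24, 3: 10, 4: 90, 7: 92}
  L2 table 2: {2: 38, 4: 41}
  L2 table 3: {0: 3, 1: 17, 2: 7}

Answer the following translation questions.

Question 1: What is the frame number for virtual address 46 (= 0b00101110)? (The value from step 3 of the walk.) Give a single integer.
Answer: 55

Derivation:
vaddr = 46: l1_idx=0, l2_idx=5
L1[0] = 0; L2[0][5] = 55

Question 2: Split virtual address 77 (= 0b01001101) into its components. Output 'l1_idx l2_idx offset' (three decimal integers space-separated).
Answer: 1 1 5

Derivation:
vaddr = 77 = 0b01001101
  top 2 bits -> l1_idx = 1
  next 3 bits -> l2_idx = 1
  bottom 3 bits -> offset = 5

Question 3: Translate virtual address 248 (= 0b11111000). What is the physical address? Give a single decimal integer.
vaddr = 248 = 0b11111000
Split: l1_idx=3, l2_idx=7, offset=0
L1[3] = 1
L2[1][7] = 92
paddr = 92 * 8 + 0 = 736

Answer: 736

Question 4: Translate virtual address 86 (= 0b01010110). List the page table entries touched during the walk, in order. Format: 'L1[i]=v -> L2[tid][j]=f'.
vaddr = 86 = 0b01010110
Split: l1_idx=1, l2_idx=2, offset=6

Answer: L1[1]=3 -> L2[3][2]=7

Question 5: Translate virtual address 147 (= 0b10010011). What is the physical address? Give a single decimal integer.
Answer: 307

Derivation:
vaddr = 147 = 0b10010011
Split: l1_idx=2, l2_idx=2, offset=3
L1[2] = 2
L2[2][2] = 38
paddr = 38 * 8 + 3 = 307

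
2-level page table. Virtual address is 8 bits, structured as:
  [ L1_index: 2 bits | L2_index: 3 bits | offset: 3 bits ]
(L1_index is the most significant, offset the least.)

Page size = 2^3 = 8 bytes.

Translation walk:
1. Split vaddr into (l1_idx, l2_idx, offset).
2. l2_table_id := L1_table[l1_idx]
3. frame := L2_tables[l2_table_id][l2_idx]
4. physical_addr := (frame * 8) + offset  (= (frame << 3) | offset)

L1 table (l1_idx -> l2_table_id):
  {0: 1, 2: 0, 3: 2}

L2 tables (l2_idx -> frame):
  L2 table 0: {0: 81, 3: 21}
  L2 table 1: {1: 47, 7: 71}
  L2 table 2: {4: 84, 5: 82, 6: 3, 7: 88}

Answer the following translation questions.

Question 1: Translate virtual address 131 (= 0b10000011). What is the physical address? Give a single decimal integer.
vaddr = 131 = 0b10000011
Split: l1_idx=2, l2_idx=0, offset=3
L1[2] = 0
L2[0][0] = 81
paddr = 81 * 8 + 3 = 651

Answer: 651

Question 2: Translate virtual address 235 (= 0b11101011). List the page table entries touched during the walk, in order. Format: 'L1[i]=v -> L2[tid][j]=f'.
Answer: L1[3]=2 -> L2[2][5]=82

Derivation:
vaddr = 235 = 0b11101011
Split: l1_idx=3, l2_idx=5, offset=3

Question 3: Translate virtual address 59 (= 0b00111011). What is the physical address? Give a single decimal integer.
Answer: 571

Derivation:
vaddr = 59 = 0b00111011
Split: l1_idx=0, l2_idx=7, offset=3
L1[0] = 1
L2[1][7] = 71
paddr = 71 * 8 + 3 = 571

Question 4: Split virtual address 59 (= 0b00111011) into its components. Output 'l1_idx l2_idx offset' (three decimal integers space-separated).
Answer: 0 7 3

Derivation:
vaddr = 59 = 0b00111011
  top 2 bits -> l1_idx = 0
  next 3 bits -> l2_idx = 7
  bottom 3 bits -> offset = 3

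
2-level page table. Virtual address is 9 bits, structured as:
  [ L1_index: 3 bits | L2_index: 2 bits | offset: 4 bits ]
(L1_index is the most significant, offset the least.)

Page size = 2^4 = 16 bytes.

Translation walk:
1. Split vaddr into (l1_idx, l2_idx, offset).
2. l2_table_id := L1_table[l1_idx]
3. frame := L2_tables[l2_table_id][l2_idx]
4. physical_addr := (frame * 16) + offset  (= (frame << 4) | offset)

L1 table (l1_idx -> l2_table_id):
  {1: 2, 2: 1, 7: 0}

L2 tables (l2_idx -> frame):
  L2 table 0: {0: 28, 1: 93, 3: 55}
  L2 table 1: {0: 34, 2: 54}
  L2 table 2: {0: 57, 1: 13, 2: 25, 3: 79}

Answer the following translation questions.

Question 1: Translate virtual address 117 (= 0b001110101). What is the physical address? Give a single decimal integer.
Answer: 1269

Derivation:
vaddr = 117 = 0b001110101
Split: l1_idx=1, l2_idx=3, offset=5
L1[1] = 2
L2[2][3] = 79
paddr = 79 * 16 + 5 = 1269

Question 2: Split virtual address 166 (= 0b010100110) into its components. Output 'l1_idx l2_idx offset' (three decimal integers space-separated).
Answer: 2 2 6

Derivation:
vaddr = 166 = 0b010100110
  top 3 bits -> l1_idx = 2
  next 2 bits -> l2_idx = 2
  bottom 4 bits -> offset = 6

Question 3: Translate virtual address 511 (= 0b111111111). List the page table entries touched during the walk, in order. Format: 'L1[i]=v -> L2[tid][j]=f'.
vaddr = 511 = 0b111111111
Split: l1_idx=7, l2_idx=3, offset=15

Answer: L1[7]=0 -> L2[0][3]=55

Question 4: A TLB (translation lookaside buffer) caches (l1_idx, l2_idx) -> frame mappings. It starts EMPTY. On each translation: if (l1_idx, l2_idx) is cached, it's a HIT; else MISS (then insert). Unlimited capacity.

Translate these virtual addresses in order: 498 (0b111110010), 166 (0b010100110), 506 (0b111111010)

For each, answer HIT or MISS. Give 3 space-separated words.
vaddr=498: (7,3) not in TLB -> MISS, insert
vaddr=166: (2,2) not in TLB -> MISS, insert
vaddr=506: (7,3) in TLB -> HIT

Answer: MISS MISS HIT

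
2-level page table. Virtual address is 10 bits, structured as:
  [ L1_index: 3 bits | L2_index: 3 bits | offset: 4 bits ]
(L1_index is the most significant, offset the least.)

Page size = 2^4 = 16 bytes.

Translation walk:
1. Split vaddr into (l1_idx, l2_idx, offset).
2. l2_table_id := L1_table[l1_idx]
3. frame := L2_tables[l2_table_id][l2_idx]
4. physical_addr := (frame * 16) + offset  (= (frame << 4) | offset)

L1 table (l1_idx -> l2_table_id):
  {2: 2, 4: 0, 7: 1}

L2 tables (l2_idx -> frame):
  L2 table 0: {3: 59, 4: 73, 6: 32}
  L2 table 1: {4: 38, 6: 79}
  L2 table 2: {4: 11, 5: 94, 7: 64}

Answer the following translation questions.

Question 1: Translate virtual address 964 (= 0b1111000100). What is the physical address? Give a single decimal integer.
vaddr = 964 = 0b1111000100
Split: l1_idx=7, l2_idx=4, offset=4
L1[7] = 1
L2[1][4] = 38
paddr = 38 * 16 + 4 = 612

Answer: 612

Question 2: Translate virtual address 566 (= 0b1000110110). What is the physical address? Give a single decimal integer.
vaddr = 566 = 0b1000110110
Split: l1_idx=4, l2_idx=3, offset=6
L1[4] = 0
L2[0][3] = 59
paddr = 59 * 16 + 6 = 950

Answer: 950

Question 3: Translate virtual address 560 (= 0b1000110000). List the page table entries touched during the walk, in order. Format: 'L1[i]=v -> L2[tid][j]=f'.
Answer: L1[4]=0 -> L2[0][3]=59

Derivation:
vaddr = 560 = 0b1000110000
Split: l1_idx=4, l2_idx=3, offset=0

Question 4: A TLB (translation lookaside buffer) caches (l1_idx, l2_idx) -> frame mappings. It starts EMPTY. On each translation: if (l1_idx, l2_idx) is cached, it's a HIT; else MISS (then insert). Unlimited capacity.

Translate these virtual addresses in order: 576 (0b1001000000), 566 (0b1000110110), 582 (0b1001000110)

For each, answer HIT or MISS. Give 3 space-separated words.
vaddr=576: (4,4) not in TLB -> MISS, insert
vaddr=566: (4,3) not in TLB -> MISS, insert
vaddr=582: (4,4) in TLB -> HIT

Answer: MISS MISS HIT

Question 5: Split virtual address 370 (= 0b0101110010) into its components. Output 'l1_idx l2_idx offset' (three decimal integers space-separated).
Answer: 2 7 2

Derivation:
vaddr = 370 = 0b0101110010
  top 3 bits -> l1_idx = 2
  next 3 bits -> l2_idx = 7
  bottom 4 bits -> offset = 2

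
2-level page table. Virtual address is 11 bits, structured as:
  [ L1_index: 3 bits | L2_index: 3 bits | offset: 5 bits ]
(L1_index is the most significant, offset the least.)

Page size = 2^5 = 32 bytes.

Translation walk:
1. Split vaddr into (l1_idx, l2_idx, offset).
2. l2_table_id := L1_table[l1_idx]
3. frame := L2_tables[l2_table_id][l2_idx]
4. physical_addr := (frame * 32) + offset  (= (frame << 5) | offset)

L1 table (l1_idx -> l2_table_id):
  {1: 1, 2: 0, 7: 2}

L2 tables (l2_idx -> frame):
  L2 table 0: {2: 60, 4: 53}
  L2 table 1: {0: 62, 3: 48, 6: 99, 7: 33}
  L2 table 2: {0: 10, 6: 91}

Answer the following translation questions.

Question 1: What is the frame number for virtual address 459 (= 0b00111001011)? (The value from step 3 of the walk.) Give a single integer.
vaddr = 459: l1_idx=1, l2_idx=6
L1[1] = 1; L2[1][6] = 99

Answer: 99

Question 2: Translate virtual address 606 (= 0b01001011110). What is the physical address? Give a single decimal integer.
Answer: 1950

Derivation:
vaddr = 606 = 0b01001011110
Split: l1_idx=2, l2_idx=2, offset=30
L1[2] = 0
L2[0][2] = 60
paddr = 60 * 32 + 30 = 1950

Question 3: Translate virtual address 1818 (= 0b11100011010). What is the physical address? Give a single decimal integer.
vaddr = 1818 = 0b11100011010
Split: l1_idx=7, l2_idx=0, offset=26
L1[7] = 2
L2[2][0] = 10
paddr = 10 * 32 + 26 = 346

Answer: 346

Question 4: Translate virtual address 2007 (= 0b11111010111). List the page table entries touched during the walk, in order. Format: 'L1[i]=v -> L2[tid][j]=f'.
Answer: L1[7]=2 -> L2[2][6]=91

Derivation:
vaddr = 2007 = 0b11111010111
Split: l1_idx=7, l2_idx=6, offset=23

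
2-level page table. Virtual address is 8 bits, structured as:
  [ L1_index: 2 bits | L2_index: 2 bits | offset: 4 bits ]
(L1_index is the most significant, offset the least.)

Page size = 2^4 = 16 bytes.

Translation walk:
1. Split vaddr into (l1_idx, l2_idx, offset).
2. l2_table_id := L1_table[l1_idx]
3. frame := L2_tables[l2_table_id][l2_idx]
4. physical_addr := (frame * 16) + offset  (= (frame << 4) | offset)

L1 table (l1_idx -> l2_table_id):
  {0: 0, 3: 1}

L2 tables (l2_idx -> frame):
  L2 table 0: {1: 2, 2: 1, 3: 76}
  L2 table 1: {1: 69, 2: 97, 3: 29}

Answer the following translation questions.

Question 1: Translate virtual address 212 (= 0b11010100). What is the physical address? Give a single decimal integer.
Answer: 1108

Derivation:
vaddr = 212 = 0b11010100
Split: l1_idx=3, l2_idx=1, offset=4
L1[3] = 1
L2[1][1] = 69
paddr = 69 * 16 + 4 = 1108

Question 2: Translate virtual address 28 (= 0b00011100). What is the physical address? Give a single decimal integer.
vaddr = 28 = 0b00011100
Split: l1_idx=0, l2_idx=1, offset=12
L1[0] = 0
L2[0][1] = 2
paddr = 2 * 16 + 12 = 44

Answer: 44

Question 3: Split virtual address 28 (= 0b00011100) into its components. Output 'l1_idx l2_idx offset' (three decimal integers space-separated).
vaddr = 28 = 0b00011100
  top 2 bits -> l1_idx = 0
  next 2 bits -> l2_idx = 1
  bottom 4 bits -> offset = 12

Answer: 0 1 12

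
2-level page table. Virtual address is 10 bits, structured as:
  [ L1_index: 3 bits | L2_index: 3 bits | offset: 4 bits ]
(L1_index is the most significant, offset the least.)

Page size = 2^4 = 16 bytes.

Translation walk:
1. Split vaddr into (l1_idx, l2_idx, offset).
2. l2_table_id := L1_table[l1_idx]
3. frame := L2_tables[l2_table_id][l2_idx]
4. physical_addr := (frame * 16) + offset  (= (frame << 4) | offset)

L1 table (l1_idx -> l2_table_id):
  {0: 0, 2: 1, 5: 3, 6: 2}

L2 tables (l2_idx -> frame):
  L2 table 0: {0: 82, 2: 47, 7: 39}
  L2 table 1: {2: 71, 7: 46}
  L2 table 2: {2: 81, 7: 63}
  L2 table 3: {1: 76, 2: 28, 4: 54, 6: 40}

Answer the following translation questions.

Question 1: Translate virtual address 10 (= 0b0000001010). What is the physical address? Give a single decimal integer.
Answer: 1322

Derivation:
vaddr = 10 = 0b0000001010
Split: l1_idx=0, l2_idx=0, offset=10
L1[0] = 0
L2[0][0] = 82
paddr = 82 * 16 + 10 = 1322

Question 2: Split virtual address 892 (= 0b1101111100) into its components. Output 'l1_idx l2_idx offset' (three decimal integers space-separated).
vaddr = 892 = 0b1101111100
  top 3 bits -> l1_idx = 6
  next 3 bits -> l2_idx = 7
  bottom 4 bits -> offset = 12

Answer: 6 7 12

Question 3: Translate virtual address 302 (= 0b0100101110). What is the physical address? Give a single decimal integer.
Answer: 1150

Derivation:
vaddr = 302 = 0b0100101110
Split: l1_idx=2, l2_idx=2, offset=14
L1[2] = 1
L2[1][2] = 71
paddr = 71 * 16 + 14 = 1150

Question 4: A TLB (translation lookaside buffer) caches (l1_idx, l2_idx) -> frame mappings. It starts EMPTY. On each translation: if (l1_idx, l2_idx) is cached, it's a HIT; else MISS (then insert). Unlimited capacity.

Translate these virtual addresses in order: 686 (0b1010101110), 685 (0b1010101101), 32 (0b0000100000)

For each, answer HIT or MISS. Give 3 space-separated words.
vaddr=686: (5,2) not in TLB -> MISS, insert
vaddr=685: (5,2) in TLB -> HIT
vaddr=32: (0,2) not in TLB -> MISS, insert

Answer: MISS HIT MISS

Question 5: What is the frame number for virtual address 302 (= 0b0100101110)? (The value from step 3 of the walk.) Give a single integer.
Answer: 71

Derivation:
vaddr = 302: l1_idx=2, l2_idx=2
L1[2] = 1; L2[1][2] = 71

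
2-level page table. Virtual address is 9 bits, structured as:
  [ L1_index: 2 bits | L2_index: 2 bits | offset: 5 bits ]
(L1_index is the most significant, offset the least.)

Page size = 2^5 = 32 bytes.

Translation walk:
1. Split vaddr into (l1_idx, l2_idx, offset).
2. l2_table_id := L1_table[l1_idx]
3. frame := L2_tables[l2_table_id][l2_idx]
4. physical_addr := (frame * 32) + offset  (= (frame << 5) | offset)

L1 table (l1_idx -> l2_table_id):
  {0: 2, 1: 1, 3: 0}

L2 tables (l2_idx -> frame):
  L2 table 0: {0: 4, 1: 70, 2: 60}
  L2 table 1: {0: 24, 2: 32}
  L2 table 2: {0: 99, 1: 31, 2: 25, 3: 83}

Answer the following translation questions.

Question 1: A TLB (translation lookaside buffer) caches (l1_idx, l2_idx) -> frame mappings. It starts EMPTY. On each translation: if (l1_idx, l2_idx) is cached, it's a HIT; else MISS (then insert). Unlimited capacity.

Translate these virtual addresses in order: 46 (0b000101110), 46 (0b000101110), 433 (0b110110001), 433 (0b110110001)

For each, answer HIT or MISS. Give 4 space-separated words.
vaddr=46: (0,1) not in TLB -> MISS, insert
vaddr=46: (0,1) in TLB -> HIT
vaddr=433: (3,1) not in TLB -> MISS, insert
vaddr=433: (3,1) in TLB -> HIT

Answer: MISS HIT MISS HIT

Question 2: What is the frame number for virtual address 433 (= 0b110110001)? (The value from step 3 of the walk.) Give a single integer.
Answer: 70

Derivation:
vaddr = 433: l1_idx=3, l2_idx=1
L1[3] = 0; L2[0][1] = 70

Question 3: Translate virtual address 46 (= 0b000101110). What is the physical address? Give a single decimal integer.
vaddr = 46 = 0b000101110
Split: l1_idx=0, l2_idx=1, offset=14
L1[0] = 2
L2[2][1] = 31
paddr = 31 * 32 + 14 = 1006

Answer: 1006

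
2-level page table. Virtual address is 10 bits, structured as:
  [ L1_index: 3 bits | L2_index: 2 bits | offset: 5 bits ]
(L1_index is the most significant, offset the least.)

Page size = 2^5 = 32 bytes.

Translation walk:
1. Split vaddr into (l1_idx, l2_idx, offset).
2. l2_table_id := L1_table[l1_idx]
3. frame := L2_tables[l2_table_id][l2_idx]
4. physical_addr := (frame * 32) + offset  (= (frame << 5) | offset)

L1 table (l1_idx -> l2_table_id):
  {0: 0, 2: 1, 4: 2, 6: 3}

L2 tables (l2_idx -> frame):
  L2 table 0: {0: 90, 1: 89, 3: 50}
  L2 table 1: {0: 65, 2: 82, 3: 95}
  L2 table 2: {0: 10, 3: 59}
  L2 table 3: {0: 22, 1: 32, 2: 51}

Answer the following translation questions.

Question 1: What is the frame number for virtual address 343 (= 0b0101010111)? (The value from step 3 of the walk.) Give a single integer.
Answer: 82

Derivation:
vaddr = 343: l1_idx=2, l2_idx=2
L1[2] = 1; L2[1][2] = 82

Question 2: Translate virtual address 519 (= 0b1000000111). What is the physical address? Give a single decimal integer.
Answer: 327

Derivation:
vaddr = 519 = 0b1000000111
Split: l1_idx=4, l2_idx=0, offset=7
L1[4] = 2
L2[2][0] = 10
paddr = 10 * 32 + 7 = 327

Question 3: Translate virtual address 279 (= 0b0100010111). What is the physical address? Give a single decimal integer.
vaddr = 279 = 0b0100010111
Split: l1_idx=2, l2_idx=0, offset=23
L1[2] = 1
L2[1][0] = 65
paddr = 65 * 32 + 23 = 2103

Answer: 2103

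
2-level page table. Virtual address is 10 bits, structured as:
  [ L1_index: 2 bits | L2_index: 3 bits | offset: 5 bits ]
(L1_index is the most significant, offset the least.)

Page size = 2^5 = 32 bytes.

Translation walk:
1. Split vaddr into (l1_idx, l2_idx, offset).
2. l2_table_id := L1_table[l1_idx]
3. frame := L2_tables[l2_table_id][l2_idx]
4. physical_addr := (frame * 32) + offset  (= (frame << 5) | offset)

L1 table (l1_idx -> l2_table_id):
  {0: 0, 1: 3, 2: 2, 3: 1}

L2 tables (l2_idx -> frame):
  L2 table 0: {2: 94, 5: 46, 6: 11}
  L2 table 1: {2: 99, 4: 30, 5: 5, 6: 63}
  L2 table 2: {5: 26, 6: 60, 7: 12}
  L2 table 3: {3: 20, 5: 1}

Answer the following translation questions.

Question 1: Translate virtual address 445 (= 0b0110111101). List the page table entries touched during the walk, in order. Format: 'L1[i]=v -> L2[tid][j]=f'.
Answer: L1[1]=3 -> L2[3][5]=1

Derivation:
vaddr = 445 = 0b0110111101
Split: l1_idx=1, l2_idx=5, offset=29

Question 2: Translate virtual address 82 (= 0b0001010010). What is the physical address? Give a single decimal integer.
Answer: 3026

Derivation:
vaddr = 82 = 0b0001010010
Split: l1_idx=0, l2_idx=2, offset=18
L1[0] = 0
L2[0][2] = 94
paddr = 94 * 32 + 18 = 3026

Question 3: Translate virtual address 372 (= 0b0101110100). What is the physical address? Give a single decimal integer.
Answer: 660

Derivation:
vaddr = 372 = 0b0101110100
Split: l1_idx=1, l2_idx=3, offset=20
L1[1] = 3
L2[3][3] = 20
paddr = 20 * 32 + 20 = 660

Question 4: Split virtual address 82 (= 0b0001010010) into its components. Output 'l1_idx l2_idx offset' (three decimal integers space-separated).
Answer: 0 2 18

Derivation:
vaddr = 82 = 0b0001010010
  top 2 bits -> l1_idx = 0
  next 3 bits -> l2_idx = 2
  bottom 5 bits -> offset = 18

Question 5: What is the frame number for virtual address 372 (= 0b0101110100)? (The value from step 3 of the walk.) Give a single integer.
Answer: 20

Derivation:
vaddr = 372: l1_idx=1, l2_idx=3
L1[1] = 3; L2[3][3] = 20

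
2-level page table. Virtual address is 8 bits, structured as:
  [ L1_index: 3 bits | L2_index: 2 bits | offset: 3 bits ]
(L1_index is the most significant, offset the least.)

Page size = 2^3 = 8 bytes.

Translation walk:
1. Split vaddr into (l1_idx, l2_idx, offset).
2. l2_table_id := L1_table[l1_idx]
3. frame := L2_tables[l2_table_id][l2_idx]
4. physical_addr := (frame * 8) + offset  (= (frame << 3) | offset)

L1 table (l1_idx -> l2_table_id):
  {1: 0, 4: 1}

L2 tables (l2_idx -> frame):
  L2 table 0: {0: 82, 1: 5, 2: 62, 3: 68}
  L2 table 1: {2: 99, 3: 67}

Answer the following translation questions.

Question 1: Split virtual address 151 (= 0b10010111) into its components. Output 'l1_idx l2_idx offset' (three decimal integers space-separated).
Answer: 4 2 7

Derivation:
vaddr = 151 = 0b10010111
  top 3 bits -> l1_idx = 4
  next 2 bits -> l2_idx = 2
  bottom 3 bits -> offset = 7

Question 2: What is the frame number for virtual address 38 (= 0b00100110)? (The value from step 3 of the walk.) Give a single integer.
Answer: 82

Derivation:
vaddr = 38: l1_idx=1, l2_idx=0
L1[1] = 0; L2[0][0] = 82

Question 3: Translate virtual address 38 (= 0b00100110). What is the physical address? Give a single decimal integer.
Answer: 662

Derivation:
vaddr = 38 = 0b00100110
Split: l1_idx=1, l2_idx=0, offset=6
L1[1] = 0
L2[0][0] = 82
paddr = 82 * 8 + 6 = 662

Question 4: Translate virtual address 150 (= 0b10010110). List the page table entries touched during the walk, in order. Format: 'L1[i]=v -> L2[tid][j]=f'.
Answer: L1[4]=1 -> L2[1][2]=99

Derivation:
vaddr = 150 = 0b10010110
Split: l1_idx=4, l2_idx=2, offset=6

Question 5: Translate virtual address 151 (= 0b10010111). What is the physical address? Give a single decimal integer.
vaddr = 151 = 0b10010111
Split: l1_idx=4, l2_idx=2, offset=7
L1[4] = 1
L2[1][2] = 99
paddr = 99 * 8 + 7 = 799

Answer: 799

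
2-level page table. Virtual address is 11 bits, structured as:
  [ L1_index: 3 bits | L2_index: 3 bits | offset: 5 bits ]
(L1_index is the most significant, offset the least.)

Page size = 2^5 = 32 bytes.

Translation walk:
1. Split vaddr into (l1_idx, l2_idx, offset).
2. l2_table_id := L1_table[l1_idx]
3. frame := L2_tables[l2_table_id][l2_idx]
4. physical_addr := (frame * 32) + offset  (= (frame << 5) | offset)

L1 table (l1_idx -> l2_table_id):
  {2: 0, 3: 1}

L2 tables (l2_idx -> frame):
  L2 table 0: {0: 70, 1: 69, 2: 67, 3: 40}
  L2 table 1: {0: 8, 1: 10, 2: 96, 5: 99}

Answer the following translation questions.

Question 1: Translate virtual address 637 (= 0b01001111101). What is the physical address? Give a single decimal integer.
Answer: 1309

Derivation:
vaddr = 637 = 0b01001111101
Split: l1_idx=2, l2_idx=3, offset=29
L1[2] = 0
L2[0][3] = 40
paddr = 40 * 32 + 29 = 1309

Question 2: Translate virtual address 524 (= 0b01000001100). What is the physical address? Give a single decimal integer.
Answer: 2252

Derivation:
vaddr = 524 = 0b01000001100
Split: l1_idx=2, l2_idx=0, offset=12
L1[2] = 0
L2[0][0] = 70
paddr = 70 * 32 + 12 = 2252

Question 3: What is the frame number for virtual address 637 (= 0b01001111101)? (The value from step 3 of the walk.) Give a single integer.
Answer: 40

Derivation:
vaddr = 637: l1_idx=2, l2_idx=3
L1[2] = 0; L2[0][3] = 40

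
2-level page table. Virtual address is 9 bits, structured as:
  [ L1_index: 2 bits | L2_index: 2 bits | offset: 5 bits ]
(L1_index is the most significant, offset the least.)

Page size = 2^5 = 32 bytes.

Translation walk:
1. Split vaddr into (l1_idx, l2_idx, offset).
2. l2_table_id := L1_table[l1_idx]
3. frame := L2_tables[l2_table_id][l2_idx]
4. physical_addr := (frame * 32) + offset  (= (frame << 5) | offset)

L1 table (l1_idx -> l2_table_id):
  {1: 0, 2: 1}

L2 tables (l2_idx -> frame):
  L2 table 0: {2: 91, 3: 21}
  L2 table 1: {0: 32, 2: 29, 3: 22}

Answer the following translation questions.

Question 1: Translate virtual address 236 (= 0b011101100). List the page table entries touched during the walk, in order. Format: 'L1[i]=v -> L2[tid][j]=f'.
vaddr = 236 = 0b011101100
Split: l1_idx=1, l2_idx=3, offset=12

Answer: L1[1]=0 -> L2[0][3]=21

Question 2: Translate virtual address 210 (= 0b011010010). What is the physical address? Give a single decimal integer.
Answer: 2930

Derivation:
vaddr = 210 = 0b011010010
Split: l1_idx=1, l2_idx=2, offset=18
L1[1] = 0
L2[0][2] = 91
paddr = 91 * 32 + 18 = 2930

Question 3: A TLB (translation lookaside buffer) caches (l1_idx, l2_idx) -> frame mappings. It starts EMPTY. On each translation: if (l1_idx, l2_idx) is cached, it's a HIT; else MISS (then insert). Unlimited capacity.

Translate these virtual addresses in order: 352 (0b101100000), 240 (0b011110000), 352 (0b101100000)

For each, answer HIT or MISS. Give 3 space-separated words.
vaddr=352: (2,3) not in TLB -> MISS, insert
vaddr=240: (1,3) not in TLB -> MISS, insert
vaddr=352: (2,3) in TLB -> HIT

Answer: MISS MISS HIT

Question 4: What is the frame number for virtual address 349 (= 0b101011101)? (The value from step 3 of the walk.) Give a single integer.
vaddr = 349: l1_idx=2, l2_idx=2
L1[2] = 1; L2[1][2] = 29

Answer: 29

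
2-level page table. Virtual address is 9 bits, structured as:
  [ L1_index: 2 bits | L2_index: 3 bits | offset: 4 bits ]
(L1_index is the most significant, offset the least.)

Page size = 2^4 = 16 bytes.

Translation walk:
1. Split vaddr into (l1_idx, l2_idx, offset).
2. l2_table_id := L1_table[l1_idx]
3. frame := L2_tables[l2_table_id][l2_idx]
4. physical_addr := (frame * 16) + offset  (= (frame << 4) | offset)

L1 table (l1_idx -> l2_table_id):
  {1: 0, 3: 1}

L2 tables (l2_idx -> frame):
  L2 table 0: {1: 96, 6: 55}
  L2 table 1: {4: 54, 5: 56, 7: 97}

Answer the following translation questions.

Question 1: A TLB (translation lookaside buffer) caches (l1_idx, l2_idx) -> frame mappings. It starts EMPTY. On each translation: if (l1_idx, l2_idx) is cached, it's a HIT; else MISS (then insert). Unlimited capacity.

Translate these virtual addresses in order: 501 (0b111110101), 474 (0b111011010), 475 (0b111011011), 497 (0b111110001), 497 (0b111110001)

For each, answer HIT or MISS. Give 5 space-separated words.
Answer: MISS MISS HIT HIT HIT

Derivation:
vaddr=501: (3,7) not in TLB -> MISS, insert
vaddr=474: (3,5) not in TLB -> MISS, insert
vaddr=475: (3,5) in TLB -> HIT
vaddr=497: (3,7) in TLB -> HIT
vaddr=497: (3,7) in TLB -> HIT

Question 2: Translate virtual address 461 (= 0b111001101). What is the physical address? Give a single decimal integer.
vaddr = 461 = 0b111001101
Split: l1_idx=3, l2_idx=4, offset=13
L1[3] = 1
L2[1][4] = 54
paddr = 54 * 16 + 13 = 877

Answer: 877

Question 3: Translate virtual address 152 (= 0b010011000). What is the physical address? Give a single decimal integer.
vaddr = 152 = 0b010011000
Split: l1_idx=1, l2_idx=1, offset=8
L1[1] = 0
L2[0][1] = 96
paddr = 96 * 16 + 8 = 1544

Answer: 1544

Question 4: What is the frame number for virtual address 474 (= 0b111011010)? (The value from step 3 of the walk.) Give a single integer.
vaddr = 474: l1_idx=3, l2_idx=5
L1[3] = 1; L2[1][5] = 56

Answer: 56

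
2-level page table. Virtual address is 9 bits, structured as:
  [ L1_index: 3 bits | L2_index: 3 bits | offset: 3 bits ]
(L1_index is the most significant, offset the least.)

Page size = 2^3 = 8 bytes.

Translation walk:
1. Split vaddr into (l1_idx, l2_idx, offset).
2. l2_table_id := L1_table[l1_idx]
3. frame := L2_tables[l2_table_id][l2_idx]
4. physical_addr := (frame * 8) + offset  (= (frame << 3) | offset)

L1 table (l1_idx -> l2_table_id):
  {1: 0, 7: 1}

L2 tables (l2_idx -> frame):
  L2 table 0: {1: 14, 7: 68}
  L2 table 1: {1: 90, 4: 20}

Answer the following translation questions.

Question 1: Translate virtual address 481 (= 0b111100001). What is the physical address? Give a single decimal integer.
vaddr = 481 = 0b111100001
Split: l1_idx=7, l2_idx=4, offset=1
L1[7] = 1
L2[1][4] = 20
paddr = 20 * 8 + 1 = 161

Answer: 161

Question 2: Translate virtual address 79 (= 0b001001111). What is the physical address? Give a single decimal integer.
vaddr = 79 = 0b001001111
Split: l1_idx=1, l2_idx=1, offset=7
L1[1] = 0
L2[0][1] = 14
paddr = 14 * 8 + 7 = 119

Answer: 119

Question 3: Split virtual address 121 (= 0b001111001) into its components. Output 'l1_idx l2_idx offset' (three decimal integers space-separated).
vaddr = 121 = 0b001111001
  top 3 bits -> l1_idx = 1
  next 3 bits -> l2_idx = 7
  bottom 3 bits -> offset = 1

Answer: 1 7 1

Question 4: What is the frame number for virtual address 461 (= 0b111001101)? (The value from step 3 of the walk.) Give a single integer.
vaddr = 461: l1_idx=7, l2_idx=1
L1[7] = 1; L2[1][1] = 90

Answer: 90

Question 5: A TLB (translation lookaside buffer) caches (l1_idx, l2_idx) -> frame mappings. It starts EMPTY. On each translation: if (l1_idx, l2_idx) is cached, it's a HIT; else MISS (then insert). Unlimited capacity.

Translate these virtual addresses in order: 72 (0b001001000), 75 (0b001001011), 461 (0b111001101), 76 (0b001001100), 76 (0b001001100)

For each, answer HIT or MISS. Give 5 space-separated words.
Answer: MISS HIT MISS HIT HIT

Derivation:
vaddr=72: (1,1) not in TLB -> MISS, insert
vaddr=75: (1,1) in TLB -> HIT
vaddr=461: (7,1) not in TLB -> MISS, insert
vaddr=76: (1,1) in TLB -> HIT
vaddr=76: (1,1) in TLB -> HIT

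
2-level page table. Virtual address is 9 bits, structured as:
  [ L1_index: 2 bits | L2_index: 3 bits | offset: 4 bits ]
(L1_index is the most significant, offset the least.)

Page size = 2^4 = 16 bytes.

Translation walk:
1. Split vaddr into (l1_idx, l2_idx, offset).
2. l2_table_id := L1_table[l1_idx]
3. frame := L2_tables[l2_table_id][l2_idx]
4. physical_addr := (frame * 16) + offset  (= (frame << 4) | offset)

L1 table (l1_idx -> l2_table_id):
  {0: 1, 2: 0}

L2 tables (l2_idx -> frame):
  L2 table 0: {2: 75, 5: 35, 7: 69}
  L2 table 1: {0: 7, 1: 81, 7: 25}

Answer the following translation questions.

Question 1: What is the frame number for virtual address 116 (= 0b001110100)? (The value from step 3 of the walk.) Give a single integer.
Answer: 25

Derivation:
vaddr = 116: l1_idx=0, l2_idx=7
L1[0] = 1; L2[1][7] = 25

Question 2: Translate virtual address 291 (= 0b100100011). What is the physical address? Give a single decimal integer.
vaddr = 291 = 0b100100011
Split: l1_idx=2, l2_idx=2, offset=3
L1[2] = 0
L2[0][2] = 75
paddr = 75 * 16 + 3 = 1203

Answer: 1203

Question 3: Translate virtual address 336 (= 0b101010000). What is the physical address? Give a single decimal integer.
Answer: 560

Derivation:
vaddr = 336 = 0b101010000
Split: l1_idx=2, l2_idx=5, offset=0
L1[2] = 0
L2[0][5] = 35
paddr = 35 * 16 + 0 = 560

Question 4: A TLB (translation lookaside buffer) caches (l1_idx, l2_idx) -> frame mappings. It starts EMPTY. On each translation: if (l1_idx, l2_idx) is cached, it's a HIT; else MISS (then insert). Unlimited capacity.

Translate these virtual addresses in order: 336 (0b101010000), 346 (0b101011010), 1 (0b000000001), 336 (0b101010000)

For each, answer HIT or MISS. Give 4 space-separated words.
vaddr=336: (2,5) not in TLB -> MISS, insert
vaddr=346: (2,5) in TLB -> HIT
vaddr=1: (0,0) not in TLB -> MISS, insert
vaddr=336: (2,5) in TLB -> HIT

Answer: MISS HIT MISS HIT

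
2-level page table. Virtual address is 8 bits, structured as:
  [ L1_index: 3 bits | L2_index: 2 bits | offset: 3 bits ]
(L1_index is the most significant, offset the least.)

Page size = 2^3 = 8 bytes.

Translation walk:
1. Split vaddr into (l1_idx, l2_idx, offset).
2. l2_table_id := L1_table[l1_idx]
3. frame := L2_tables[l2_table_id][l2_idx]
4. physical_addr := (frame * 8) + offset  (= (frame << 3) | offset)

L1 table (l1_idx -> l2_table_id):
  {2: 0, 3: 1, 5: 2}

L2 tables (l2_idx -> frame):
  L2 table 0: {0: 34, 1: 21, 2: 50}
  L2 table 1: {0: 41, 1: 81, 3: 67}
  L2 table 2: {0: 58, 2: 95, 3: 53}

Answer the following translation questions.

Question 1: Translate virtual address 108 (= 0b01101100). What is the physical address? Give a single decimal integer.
vaddr = 108 = 0b01101100
Split: l1_idx=3, l2_idx=1, offset=4
L1[3] = 1
L2[1][1] = 81
paddr = 81 * 8 + 4 = 652

Answer: 652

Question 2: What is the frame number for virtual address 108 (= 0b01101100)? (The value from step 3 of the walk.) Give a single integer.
Answer: 81

Derivation:
vaddr = 108: l1_idx=3, l2_idx=1
L1[3] = 1; L2[1][1] = 81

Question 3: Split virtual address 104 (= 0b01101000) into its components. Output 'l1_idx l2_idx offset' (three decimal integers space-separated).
vaddr = 104 = 0b01101000
  top 3 bits -> l1_idx = 3
  next 2 bits -> l2_idx = 1
  bottom 3 bits -> offset = 0

Answer: 3 1 0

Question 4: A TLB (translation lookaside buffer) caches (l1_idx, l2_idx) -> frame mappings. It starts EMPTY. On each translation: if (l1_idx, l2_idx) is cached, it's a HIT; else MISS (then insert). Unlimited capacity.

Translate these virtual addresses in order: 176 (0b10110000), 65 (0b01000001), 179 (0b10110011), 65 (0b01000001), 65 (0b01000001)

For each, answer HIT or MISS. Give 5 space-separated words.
vaddr=176: (5,2) not in TLB -> MISS, insert
vaddr=65: (2,0) not in TLB -> MISS, insert
vaddr=179: (5,2) in TLB -> HIT
vaddr=65: (2,0) in TLB -> HIT
vaddr=65: (2,0) in TLB -> HIT

Answer: MISS MISS HIT HIT HIT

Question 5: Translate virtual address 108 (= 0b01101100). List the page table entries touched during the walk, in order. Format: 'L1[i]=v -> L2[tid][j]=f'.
Answer: L1[3]=1 -> L2[1][1]=81

Derivation:
vaddr = 108 = 0b01101100
Split: l1_idx=3, l2_idx=1, offset=4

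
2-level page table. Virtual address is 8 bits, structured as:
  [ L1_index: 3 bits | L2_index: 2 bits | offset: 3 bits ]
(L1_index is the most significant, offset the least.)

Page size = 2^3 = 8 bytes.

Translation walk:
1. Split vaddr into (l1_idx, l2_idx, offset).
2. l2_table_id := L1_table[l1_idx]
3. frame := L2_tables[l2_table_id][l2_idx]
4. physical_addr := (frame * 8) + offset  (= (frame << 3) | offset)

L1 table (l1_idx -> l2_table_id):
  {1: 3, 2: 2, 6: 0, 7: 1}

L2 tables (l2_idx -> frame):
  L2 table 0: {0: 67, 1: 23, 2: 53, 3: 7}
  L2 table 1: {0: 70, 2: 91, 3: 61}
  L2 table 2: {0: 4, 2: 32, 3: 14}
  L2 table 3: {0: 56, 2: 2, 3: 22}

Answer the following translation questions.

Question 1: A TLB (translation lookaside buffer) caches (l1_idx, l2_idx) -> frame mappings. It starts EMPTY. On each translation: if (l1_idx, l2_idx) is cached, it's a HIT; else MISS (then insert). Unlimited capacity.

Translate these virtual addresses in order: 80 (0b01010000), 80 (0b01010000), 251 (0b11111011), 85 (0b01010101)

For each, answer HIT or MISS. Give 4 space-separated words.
vaddr=80: (2,2) not in TLB -> MISS, insert
vaddr=80: (2,2) in TLB -> HIT
vaddr=251: (7,3) not in TLB -> MISS, insert
vaddr=85: (2,2) in TLB -> HIT

Answer: MISS HIT MISS HIT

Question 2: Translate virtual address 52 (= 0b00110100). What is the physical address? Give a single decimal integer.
Answer: 20

Derivation:
vaddr = 52 = 0b00110100
Split: l1_idx=1, l2_idx=2, offset=4
L1[1] = 3
L2[3][2] = 2
paddr = 2 * 8 + 4 = 20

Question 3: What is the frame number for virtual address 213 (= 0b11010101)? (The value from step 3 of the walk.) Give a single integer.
Answer: 53

Derivation:
vaddr = 213: l1_idx=6, l2_idx=2
L1[6] = 0; L2[0][2] = 53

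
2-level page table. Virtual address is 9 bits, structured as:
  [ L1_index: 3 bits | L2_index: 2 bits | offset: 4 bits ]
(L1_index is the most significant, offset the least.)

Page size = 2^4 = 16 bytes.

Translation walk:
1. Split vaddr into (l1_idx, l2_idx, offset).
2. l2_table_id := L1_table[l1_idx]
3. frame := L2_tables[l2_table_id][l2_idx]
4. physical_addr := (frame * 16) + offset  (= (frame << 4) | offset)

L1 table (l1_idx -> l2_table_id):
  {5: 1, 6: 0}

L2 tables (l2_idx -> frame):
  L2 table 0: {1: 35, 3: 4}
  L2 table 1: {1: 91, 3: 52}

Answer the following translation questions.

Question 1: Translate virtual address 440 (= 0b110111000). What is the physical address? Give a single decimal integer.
vaddr = 440 = 0b110111000
Split: l1_idx=6, l2_idx=3, offset=8
L1[6] = 0
L2[0][3] = 4
paddr = 4 * 16 + 8 = 72

Answer: 72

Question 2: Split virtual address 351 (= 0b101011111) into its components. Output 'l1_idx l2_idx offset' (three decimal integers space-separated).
vaddr = 351 = 0b101011111
  top 3 bits -> l1_idx = 5
  next 2 bits -> l2_idx = 1
  bottom 4 bits -> offset = 15

Answer: 5 1 15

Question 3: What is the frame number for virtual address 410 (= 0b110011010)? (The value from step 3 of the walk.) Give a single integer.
vaddr = 410: l1_idx=6, l2_idx=1
L1[6] = 0; L2[0][1] = 35

Answer: 35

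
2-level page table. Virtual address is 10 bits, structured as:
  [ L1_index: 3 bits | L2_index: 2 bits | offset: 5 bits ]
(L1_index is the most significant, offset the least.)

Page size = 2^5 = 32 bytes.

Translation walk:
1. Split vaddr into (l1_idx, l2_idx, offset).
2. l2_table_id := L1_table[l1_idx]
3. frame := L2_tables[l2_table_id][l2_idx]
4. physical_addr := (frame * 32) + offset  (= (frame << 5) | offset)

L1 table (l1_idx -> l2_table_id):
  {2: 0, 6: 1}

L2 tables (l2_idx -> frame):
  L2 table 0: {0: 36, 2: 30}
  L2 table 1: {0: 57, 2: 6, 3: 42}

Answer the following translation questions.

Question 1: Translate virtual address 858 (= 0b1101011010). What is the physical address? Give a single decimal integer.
Answer: 218

Derivation:
vaddr = 858 = 0b1101011010
Split: l1_idx=6, l2_idx=2, offset=26
L1[6] = 1
L2[1][2] = 6
paddr = 6 * 32 + 26 = 218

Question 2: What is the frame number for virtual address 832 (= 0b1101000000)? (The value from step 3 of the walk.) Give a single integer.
vaddr = 832: l1_idx=6, l2_idx=2
L1[6] = 1; L2[1][2] = 6

Answer: 6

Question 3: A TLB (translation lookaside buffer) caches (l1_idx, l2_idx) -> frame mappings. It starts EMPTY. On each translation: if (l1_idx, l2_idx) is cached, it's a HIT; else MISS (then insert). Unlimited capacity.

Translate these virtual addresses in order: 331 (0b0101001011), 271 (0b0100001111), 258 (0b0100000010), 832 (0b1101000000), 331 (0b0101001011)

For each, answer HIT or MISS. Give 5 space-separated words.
Answer: MISS MISS HIT MISS HIT

Derivation:
vaddr=331: (2,2) not in TLB -> MISS, insert
vaddr=271: (2,0) not in TLB -> MISS, insert
vaddr=258: (2,0) in TLB -> HIT
vaddr=832: (6,2) not in TLB -> MISS, insert
vaddr=331: (2,2) in TLB -> HIT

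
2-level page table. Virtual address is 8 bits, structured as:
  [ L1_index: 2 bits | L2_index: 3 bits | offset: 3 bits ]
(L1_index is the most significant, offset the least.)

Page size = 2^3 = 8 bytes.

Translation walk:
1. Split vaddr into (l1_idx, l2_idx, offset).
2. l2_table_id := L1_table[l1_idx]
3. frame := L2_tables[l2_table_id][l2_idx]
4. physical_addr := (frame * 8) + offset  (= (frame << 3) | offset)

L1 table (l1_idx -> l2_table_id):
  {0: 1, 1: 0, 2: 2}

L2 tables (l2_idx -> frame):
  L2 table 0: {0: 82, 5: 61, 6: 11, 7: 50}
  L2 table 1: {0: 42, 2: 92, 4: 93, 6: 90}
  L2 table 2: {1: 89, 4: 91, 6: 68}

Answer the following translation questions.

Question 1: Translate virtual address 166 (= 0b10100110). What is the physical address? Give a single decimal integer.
vaddr = 166 = 0b10100110
Split: l1_idx=2, l2_idx=4, offset=6
L1[2] = 2
L2[2][4] = 91
paddr = 91 * 8 + 6 = 734

Answer: 734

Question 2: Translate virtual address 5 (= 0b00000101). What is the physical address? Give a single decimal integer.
Answer: 341

Derivation:
vaddr = 5 = 0b00000101
Split: l1_idx=0, l2_idx=0, offset=5
L1[0] = 1
L2[1][0] = 42
paddr = 42 * 8 + 5 = 341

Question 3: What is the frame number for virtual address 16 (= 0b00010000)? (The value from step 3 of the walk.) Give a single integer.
Answer: 92

Derivation:
vaddr = 16: l1_idx=0, l2_idx=2
L1[0] = 1; L2[1][2] = 92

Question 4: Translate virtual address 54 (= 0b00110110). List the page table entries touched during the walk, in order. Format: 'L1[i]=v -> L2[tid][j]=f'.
vaddr = 54 = 0b00110110
Split: l1_idx=0, l2_idx=6, offset=6

Answer: L1[0]=1 -> L2[1][6]=90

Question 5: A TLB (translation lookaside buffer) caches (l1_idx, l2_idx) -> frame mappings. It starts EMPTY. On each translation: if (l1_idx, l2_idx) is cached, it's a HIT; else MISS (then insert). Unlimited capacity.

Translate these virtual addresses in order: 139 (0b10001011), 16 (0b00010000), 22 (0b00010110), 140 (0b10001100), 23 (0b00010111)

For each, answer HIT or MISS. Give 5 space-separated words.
Answer: MISS MISS HIT HIT HIT

Derivation:
vaddr=139: (2,1) not in TLB -> MISS, insert
vaddr=16: (0,2) not in TLB -> MISS, insert
vaddr=22: (0,2) in TLB -> HIT
vaddr=140: (2,1) in TLB -> HIT
vaddr=23: (0,2) in TLB -> HIT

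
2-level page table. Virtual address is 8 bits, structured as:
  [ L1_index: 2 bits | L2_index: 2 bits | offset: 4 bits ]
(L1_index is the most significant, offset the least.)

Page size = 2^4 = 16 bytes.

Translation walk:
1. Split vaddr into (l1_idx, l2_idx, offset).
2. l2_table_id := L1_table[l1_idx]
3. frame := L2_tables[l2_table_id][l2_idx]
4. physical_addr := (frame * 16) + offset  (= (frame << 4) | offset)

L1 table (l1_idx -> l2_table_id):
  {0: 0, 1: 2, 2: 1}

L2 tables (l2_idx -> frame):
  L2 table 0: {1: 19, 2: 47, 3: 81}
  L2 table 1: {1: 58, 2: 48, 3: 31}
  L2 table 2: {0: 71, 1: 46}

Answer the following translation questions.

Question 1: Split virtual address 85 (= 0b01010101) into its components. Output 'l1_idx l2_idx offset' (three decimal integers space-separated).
vaddr = 85 = 0b01010101
  top 2 bits -> l1_idx = 1
  next 2 bits -> l2_idx = 1
  bottom 4 bits -> offset = 5

Answer: 1 1 5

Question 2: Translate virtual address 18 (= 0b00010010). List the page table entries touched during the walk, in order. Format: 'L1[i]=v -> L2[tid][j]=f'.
vaddr = 18 = 0b00010010
Split: l1_idx=0, l2_idx=1, offset=2

Answer: L1[0]=0 -> L2[0][1]=19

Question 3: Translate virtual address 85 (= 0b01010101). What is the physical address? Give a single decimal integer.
vaddr = 85 = 0b01010101
Split: l1_idx=1, l2_idx=1, offset=5
L1[1] = 2
L2[2][1] = 46
paddr = 46 * 16 + 5 = 741

Answer: 741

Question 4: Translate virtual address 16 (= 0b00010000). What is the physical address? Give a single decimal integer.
vaddr = 16 = 0b00010000
Split: l1_idx=0, l2_idx=1, offset=0
L1[0] = 0
L2[0][1] = 19
paddr = 19 * 16 + 0 = 304

Answer: 304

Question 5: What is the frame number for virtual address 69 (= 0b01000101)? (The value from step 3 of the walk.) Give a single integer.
vaddr = 69: l1_idx=1, l2_idx=0
L1[1] = 2; L2[2][0] = 71

Answer: 71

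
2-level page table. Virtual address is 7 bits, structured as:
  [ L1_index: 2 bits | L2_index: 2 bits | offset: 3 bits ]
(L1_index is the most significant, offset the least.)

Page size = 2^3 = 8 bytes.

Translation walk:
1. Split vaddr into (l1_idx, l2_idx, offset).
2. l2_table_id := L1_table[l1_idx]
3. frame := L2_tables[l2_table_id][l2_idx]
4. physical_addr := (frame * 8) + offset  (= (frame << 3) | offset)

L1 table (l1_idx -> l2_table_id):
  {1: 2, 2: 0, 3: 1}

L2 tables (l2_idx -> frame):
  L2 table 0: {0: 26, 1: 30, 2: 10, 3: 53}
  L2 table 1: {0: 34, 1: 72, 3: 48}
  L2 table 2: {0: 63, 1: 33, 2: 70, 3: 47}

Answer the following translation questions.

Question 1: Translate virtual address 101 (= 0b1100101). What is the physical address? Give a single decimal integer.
Answer: 277

Derivation:
vaddr = 101 = 0b1100101
Split: l1_idx=3, l2_idx=0, offset=5
L1[3] = 1
L2[1][0] = 34
paddr = 34 * 8 + 5 = 277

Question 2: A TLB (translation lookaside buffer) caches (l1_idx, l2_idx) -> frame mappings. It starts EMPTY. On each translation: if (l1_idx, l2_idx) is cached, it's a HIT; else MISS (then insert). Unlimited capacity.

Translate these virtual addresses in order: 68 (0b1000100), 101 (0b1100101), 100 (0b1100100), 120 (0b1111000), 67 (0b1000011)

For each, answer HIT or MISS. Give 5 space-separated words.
Answer: MISS MISS HIT MISS HIT

Derivation:
vaddr=68: (2,0) not in TLB -> MISS, insert
vaddr=101: (3,0) not in TLB -> MISS, insert
vaddr=100: (3,0) in TLB -> HIT
vaddr=120: (3,3) not in TLB -> MISS, insert
vaddr=67: (2,0) in TLB -> HIT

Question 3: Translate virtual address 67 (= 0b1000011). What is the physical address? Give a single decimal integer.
Answer: 211

Derivation:
vaddr = 67 = 0b1000011
Split: l1_idx=2, l2_idx=0, offset=3
L1[2] = 0
L2[0][0] = 26
paddr = 26 * 8 + 3 = 211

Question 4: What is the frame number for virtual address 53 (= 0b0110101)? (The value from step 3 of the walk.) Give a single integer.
vaddr = 53: l1_idx=1, l2_idx=2
L1[1] = 2; L2[2][2] = 70

Answer: 70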